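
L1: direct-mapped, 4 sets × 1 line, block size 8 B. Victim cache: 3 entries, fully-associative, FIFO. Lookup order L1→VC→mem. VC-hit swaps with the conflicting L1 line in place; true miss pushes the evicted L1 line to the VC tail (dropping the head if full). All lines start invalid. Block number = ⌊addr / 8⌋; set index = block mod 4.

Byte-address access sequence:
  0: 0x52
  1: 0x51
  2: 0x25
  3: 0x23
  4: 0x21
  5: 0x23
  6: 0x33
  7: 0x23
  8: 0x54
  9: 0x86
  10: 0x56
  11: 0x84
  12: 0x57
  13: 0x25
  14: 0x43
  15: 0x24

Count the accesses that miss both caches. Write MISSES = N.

MISSES = 5

  [0] addr=0x52 blk=10 s=2: MISS | VC []
  [1] addr=0x51 blk=10 s=2: L1-HIT | VC []
  [2] addr=0x25 blk=4 s=0: MISS | VC []
  [3] addr=0x23 blk=4 s=0: L1-HIT | VC []
  [4] addr=0x21 blk=4 s=0: L1-HIT | VC []
  [5] addr=0x23 blk=4 s=0: L1-HIT | VC []
  [6] addr=0x33 blk=6 s=2: MISS | VC [10]
  [7] addr=0x23 blk=4 s=0: L1-HIT | VC [10]
  [8] addr=0x54 blk=10 s=2: VC-HIT | VC [6]
  [9] addr=0x86 blk=16 s=0: MISS | VC [6, 4]
  [10] addr=0x56 blk=10 s=2: L1-HIT | VC [6, 4]
  [11] addr=0x84 blk=16 s=0: L1-HIT | VC [6, 4]
  [12] addr=0x57 blk=10 s=2: L1-HIT | VC [6, 4]
  [13] addr=0x25 blk=4 s=0: VC-HIT | VC [6, 16]
  [14] addr=0x43 blk=8 s=0: MISS | VC [6, 16, 4]
  [15] addr=0x24 blk=4 s=0: VC-HIT | VC [6, 16, 8]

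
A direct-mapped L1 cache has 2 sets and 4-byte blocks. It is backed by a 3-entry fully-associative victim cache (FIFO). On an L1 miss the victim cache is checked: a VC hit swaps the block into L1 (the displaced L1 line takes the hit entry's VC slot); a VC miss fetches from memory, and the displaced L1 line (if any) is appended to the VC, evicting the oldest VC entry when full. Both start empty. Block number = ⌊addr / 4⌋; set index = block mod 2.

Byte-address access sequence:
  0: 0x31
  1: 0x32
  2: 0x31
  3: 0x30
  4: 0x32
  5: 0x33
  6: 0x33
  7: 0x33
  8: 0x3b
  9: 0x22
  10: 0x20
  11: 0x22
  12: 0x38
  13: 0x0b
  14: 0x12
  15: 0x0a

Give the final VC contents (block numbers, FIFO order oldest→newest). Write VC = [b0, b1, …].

VC = [8, 14, 4]

0: 0x31 (blk 12, set 0) → MISS  vc=[]
1: 0x32 (blk 12, set 0) → L1-HIT  vc=[]
2: 0x31 (blk 12, set 0) → L1-HIT  vc=[]
3: 0x30 (blk 12, set 0) → L1-HIT  vc=[]
4: 0x32 (blk 12, set 0) → L1-HIT  vc=[]
5: 0x33 (blk 12, set 0) → L1-HIT  vc=[]
6: 0x33 (blk 12, set 0) → L1-HIT  vc=[]
7: 0x33 (blk 12, set 0) → L1-HIT  vc=[]
8: 0x3b (blk 14, set 0) → MISS  vc=[12]
9: 0x22 (blk 8, set 0) → MISS  vc=[12, 14]
10: 0x20 (blk 8, set 0) → L1-HIT  vc=[12, 14]
11: 0x22 (blk 8, set 0) → L1-HIT  vc=[12, 14]
12: 0x38 (blk 14, set 0) → VC-HIT  vc=[12, 8]
13: 0xb (blk 2, set 0) → MISS  vc=[12, 8, 14]
14: 0x12 (blk 4, set 0) → MISS  vc=[8, 14, 2]
15: 0xa (blk 2, set 0) → VC-HIT  vc=[8, 14, 4]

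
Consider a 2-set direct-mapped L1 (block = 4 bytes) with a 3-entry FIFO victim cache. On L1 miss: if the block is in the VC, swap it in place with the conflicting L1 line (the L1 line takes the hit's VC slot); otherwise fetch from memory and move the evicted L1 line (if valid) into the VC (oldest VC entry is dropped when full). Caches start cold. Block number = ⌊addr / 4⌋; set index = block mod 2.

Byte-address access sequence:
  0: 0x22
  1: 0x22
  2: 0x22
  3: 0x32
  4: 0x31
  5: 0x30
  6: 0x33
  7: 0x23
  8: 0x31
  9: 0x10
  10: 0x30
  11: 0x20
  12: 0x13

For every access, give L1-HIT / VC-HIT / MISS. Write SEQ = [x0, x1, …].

#0 0x22→b8/s0 MISS; vc=[]
#1 0x22→b8/s0 L1-HIT; vc=[]
#2 0x22→b8/s0 L1-HIT; vc=[]
#3 0x32→b12/s0 MISS; vc=[8]
#4 0x31→b12/s0 L1-HIT; vc=[8]
#5 0x30→b12/s0 L1-HIT; vc=[8]
#6 0x33→b12/s0 L1-HIT; vc=[8]
#7 0x23→b8/s0 VC-HIT; vc=[12]
#8 0x31→b12/s0 VC-HIT; vc=[8]
#9 0x10→b4/s0 MISS; vc=[8,12]
#10 0x30→b12/s0 VC-HIT; vc=[8,4]
#11 0x20→b8/s0 VC-HIT; vc=[12,4]
#12 0x13→b4/s0 VC-HIT; vc=[12,8]

SEQ = [MISS, L1-HIT, L1-HIT, MISS, L1-HIT, L1-HIT, L1-HIT, VC-HIT, VC-HIT, MISS, VC-HIT, VC-HIT, VC-HIT]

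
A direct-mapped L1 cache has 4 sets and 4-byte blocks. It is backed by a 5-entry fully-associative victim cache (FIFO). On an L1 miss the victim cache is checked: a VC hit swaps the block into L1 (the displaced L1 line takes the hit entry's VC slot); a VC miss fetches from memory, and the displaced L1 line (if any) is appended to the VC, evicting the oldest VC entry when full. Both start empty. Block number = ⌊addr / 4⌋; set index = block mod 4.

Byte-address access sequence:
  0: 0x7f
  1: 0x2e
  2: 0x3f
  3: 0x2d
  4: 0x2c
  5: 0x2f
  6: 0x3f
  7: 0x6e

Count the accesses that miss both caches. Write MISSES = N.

MISSES = 4

  [0] addr=0x7f blk=31 s=3: MISS | VC []
  [1] addr=0x2e blk=11 s=3: MISS | VC [31]
  [2] addr=0x3f blk=15 s=3: MISS | VC [31, 11]
  [3] addr=0x2d blk=11 s=3: VC-HIT | VC [31, 15]
  [4] addr=0x2c blk=11 s=3: L1-HIT | VC [31, 15]
  [5] addr=0x2f blk=11 s=3: L1-HIT | VC [31, 15]
  [6] addr=0x3f blk=15 s=3: VC-HIT | VC [31, 11]
  [7] addr=0x6e blk=27 s=3: MISS | VC [31, 11, 15]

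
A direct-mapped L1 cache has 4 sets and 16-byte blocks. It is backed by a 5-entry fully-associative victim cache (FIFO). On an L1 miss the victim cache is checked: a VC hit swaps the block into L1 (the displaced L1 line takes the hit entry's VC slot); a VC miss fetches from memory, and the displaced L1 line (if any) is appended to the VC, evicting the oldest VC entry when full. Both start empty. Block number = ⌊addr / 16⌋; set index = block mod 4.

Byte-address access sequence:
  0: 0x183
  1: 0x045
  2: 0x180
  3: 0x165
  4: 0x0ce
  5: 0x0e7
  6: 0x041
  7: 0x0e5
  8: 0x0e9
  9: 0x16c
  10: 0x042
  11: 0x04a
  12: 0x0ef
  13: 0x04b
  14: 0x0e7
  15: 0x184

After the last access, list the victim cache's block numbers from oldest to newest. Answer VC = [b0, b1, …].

VC = [12, 4, 22]

  [0] addr=0x183 blk=24 s=0: MISS | VC []
  [1] addr=0x45 blk=4 s=0: MISS | VC [24]
  [2] addr=0x180 blk=24 s=0: VC-HIT | VC [4]
  [3] addr=0x165 blk=22 s=2: MISS | VC [4]
  [4] addr=0xce blk=12 s=0: MISS | VC [4, 24]
  [5] addr=0xe7 blk=14 s=2: MISS | VC [4, 24, 22]
  [6] addr=0x41 blk=4 s=0: VC-HIT | VC [12, 24, 22]
  [7] addr=0xe5 blk=14 s=2: L1-HIT | VC [12, 24, 22]
  [8] addr=0xe9 blk=14 s=2: L1-HIT | VC [12, 24, 22]
  [9] addr=0x16c blk=22 s=2: VC-HIT | VC [12, 24, 14]
  [10] addr=0x42 blk=4 s=0: L1-HIT | VC [12, 24, 14]
  [11] addr=0x4a blk=4 s=0: L1-HIT | VC [12, 24, 14]
  [12] addr=0xef blk=14 s=2: VC-HIT | VC [12, 24, 22]
  [13] addr=0x4b blk=4 s=0: L1-HIT | VC [12, 24, 22]
  [14] addr=0xe7 blk=14 s=2: L1-HIT | VC [12, 24, 22]
  [15] addr=0x184 blk=24 s=0: VC-HIT | VC [12, 4, 22]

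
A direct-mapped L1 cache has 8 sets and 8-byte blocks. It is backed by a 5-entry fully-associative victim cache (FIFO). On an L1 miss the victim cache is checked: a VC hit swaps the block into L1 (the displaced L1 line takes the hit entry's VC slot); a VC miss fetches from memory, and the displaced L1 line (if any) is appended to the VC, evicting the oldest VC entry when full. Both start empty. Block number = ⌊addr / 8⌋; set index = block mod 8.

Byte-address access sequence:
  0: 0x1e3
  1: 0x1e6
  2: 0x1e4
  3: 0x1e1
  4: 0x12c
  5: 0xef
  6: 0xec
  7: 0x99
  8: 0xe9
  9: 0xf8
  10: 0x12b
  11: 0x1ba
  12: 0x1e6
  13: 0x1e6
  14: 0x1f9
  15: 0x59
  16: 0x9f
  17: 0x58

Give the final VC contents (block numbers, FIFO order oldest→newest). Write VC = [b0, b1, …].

VC = [29, 31, 55, 19]

#0 0x1e3→b60/s4 MISS; vc=[]
#1 0x1e6→b60/s4 L1-HIT; vc=[]
#2 0x1e4→b60/s4 L1-HIT; vc=[]
#3 0x1e1→b60/s4 L1-HIT; vc=[]
#4 0x12c→b37/s5 MISS; vc=[]
#5 0xef→b29/s5 MISS; vc=[37]
#6 0xec→b29/s5 L1-HIT; vc=[37]
#7 0x99→b19/s3 MISS; vc=[37]
#8 0xe9→b29/s5 L1-HIT; vc=[37]
#9 0xf8→b31/s7 MISS; vc=[37]
#10 0x12b→b37/s5 VC-HIT; vc=[29]
#11 0x1ba→b55/s7 MISS; vc=[29,31]
#12 0x1e6→b60/s4 L1-HIT; vc=[29,31]
#13 0x1e6→b60/s4 L1-HIT; vc=[29,31]
#14 0x1f9→b63/s7 MISS; vc=[29,31,55]
#15 0x59→b11/s3 MISS; vc=[29,31,55,19]
#16 0x9f→b19/s3 VC-HIT; vc=[29,31,55,11]
#17 0x58→b11/s3 VC-HIT; vc=[29,31,55,19]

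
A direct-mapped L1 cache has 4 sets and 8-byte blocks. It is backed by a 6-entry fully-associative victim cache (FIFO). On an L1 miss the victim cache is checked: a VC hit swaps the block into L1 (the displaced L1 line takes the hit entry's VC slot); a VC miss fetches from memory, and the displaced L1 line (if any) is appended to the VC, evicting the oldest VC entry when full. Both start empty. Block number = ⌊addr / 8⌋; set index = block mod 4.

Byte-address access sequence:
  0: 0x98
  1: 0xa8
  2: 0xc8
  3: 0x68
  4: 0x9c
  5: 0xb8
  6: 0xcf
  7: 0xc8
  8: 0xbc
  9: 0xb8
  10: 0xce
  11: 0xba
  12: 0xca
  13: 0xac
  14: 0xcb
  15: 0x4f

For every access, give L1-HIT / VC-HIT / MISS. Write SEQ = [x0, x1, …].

#0 0x98→b19/s3 MISS; vc=[]
#1 0xa8→b21/s1 MISS; vc=[]
#2 0xc8→b25/s1 MISS; vc=[21]
#3 0x68→b13/s1 MISS; vc=[21,25]
#4 0x9c→b19/s3 L1-HIT; vc=[21,25]
#5 0xb8→b23/s3 MISS; vc=[21,25,19]
#6 0xcf→b25/s1 VC-HIT; vc=[21,13,19]
#7 0xc8→b25/s1 L1-HIT; vc=[21,13,19]
#8 0xbc→b23/s3 L1-HIT; vc=[21,13,19]
#9 0xb8→b23/s3 L1-HIT; vc=[21,13,19]
#10 0xce→b25/s1 L1-HIT; vc=[21,13,19]
#11 0xba→b23/s3 L1-HIT; vc=[21,13,19]
#12 0xca→b25/s1 L1-HIT; vc=[21,13,19]
#13 0xac→b21/s1 VC-HIT; vc=[25,13,19]
#14 0xcb→b25/s1 VC-HIT; vc=[21,13,19]
#15 0x4f→b9/s1 MISS; vc=[21,13,19,25]

SEQ = [MISS, MISS, MISS, MISS, L1-HIT, MISS, VC-HIT, L1-HIT, L1-HIT, L1-HIT, L1-HIT, L1-HIT, L1-HIT, VC-HIT, VC-HIT, MISS]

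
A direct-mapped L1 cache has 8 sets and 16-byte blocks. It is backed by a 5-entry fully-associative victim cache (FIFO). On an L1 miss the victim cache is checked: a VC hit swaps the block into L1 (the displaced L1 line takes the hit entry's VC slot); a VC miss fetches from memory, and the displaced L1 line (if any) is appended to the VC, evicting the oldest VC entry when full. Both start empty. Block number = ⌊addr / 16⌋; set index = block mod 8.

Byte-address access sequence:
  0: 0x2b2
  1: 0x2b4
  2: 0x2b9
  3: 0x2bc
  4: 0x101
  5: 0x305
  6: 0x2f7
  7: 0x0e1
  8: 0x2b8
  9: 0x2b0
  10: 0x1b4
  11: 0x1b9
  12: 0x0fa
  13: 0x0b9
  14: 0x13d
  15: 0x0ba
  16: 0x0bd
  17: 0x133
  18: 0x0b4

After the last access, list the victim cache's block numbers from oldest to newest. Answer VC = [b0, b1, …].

VC = [16, 43, 47, 27, 19]

#0 0x2b2→b43/s3 MISS; vc=[]
#1 0x2b4→b43/s3 L1-HIT; vc=[]
#2 0x2b9→b43/s3 L1-HIT; vc=[]
#3 0x2bc→b43/s3 L1-HIT; vc=[]
#4 0x101→b16/s0 MISS; vc=[]
#5 0x305→b48/s0 MISS; vc=[16]
#6 0x2f7→b47/s7 MISS; vc=[16]
#7 0xe1→b14/s6 MISS; vc=[16]
#8 0x2b8→b43/s3 L1-HIT; vc=[16]
#9 0x2b0→b43/s3 L1-HIT; vc=[16]
#10 0x1b4→b27/s3 MISS; vc=[16,43]
#11 0x1b9→b27/s3 L1-HIT; vc=[16,43]
#12 0xfa→b15/s7 MISS; vc=[16,43,47]
#13 0xb9→b11/s3 MISS; vc=[16,43,47,27]
#14 0x13d→b19/s3 MISS; vc=[16,43,47,27,11]
#15 0xba→b11/s3 VC-HIT; vc=[16,43,47,27,19]
#16 0xbd→b11/s3 L1-HIT; vc=[16,43,47,27,19]
#17 0x133→b19/s3 VC-HIT; vc=[16,43,47,27,11]
#18 0xb4→b11/s3 VC-HIT; vc=[16,43,47,27,19]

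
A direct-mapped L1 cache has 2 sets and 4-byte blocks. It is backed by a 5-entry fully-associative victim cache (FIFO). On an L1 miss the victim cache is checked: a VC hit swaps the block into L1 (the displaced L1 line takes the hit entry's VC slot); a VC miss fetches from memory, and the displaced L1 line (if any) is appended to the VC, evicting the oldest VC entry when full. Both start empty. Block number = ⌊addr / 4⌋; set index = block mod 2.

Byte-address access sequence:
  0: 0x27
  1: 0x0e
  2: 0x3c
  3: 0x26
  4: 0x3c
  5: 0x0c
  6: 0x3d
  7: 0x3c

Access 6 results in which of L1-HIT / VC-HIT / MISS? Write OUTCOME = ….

#0 0x27→b9/s1 MISS; vc=[]
#1 0xe→b3/s1 MISS; vc=[9]
#2 0x3c→b15/s1 MISS; vc=[9,3]
#3 0x26→b9/s1 VC-HIT; vc=[15,3]
#4 0x3c→b15/s1 VC-HIT; vc=[9,3]
#5 0xc→b3/s1 VC-HIT; vc=[9,15]
#6 0x3d→b15/s1 VC-HIT; vc=[9,3]
#7 0x3c→b15/s1 L1-HIT; vc=[9,3]

OUTCOME = VC-HIT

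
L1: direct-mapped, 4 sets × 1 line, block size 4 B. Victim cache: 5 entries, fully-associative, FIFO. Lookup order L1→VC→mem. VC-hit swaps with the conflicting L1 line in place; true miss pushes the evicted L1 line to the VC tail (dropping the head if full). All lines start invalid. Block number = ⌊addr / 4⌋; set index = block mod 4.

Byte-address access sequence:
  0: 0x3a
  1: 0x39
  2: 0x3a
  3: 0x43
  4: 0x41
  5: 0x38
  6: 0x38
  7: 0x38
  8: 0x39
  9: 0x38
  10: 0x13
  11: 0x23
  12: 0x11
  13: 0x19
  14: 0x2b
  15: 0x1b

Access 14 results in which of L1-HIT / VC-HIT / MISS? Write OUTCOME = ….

OUTCOME = MISS

0: 0x3a (blk 14, set 2) → MISS  vc=[]
1: 0x39 (blk 14, set 2) → L1-HIT  vc=[]
2: 0x3a (blk 14, set 2) → L1-HIT  vc=[]
3: 0x43 (blk 16, set 0) → MISS  vc=[]
4: 0x41 (blk 16, set 0) → L1-HIT  vc=[]
5: 0x38 (blk 14, set 2) → L1-HIT  vc=[]
6: 0x38 (blk 14, set 2) → L1-HIT  vc=[]
7: 0x38 (blk 14, set 2) → L1-HIT  vc=[]
8: 0x39 (blk 14, set 2) → L1-HIT  vc=[]
9: 0x38 (blk 14, set 2) → L1-HIT  vc=[]
10: 0x13 (blk 4, set 0) → MISS  vc=[16]
11: 0x23 (blk 8, set 0) → MISS  vc=[16, 4]
12: 0x11 (blk 4, set 0) → VC-HIT  vc=[16, 8]
13: 0x19 (blk 6, set 2) → MISS  vc=[16, 8, 14]
14: 0x2b (blk 10, set 2) → MISS  vc=[16, 8, 14, 6]
15: 0x1b (blk 6, set 2) → VC-HIT  vc=[16, 8, 14, 10]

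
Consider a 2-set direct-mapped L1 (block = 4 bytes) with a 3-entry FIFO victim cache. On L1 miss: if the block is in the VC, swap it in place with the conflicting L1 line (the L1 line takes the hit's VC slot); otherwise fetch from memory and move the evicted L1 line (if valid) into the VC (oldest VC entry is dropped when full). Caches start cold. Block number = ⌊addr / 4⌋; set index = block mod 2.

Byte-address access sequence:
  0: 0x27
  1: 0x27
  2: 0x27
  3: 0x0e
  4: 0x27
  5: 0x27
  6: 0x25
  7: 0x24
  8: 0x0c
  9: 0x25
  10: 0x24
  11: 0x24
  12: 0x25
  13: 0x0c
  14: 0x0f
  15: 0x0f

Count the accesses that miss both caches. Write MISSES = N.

#0 0x27→b9/s1 MISS; vc=[]
#1 0x27→b9/s1 L1-HIT; vc=[]
#2 0x27→b9/s1 L1-HIT; vc=[]
#3 0xe→b3/s1 MISS; vc=[9]
#4 0x27→b9/s1 VC-HIT; vc=[3]
#5 0x27→b9/s1 L1-HIT; vc=[3]
#6 0x25→b9/s1 L1-HIT; vc=[3]
#7 0x24→b9/s1 L1-HIT; vc=[3]
#8 0xc→b3/s1 VC-HIT; vc=[9]
#9 0x25→b9/s1 VC-HIT; vc=[3]
#10 0x24→b9/s1 L1-HIT; vc=[3]
#11 0x24→b9/s1 L1-HIT; vc=[3]
#12 0x25→b9/s1 L1-HIT; vc=[3]
#13 0xc→b3/s1 VC-HIT; vc=[9]
#14 0xf→b3/s1 L1-HIT; vc=[9]
#15 0xf→b3/s1 L1-HIT; vc=[9]

MISSES = 2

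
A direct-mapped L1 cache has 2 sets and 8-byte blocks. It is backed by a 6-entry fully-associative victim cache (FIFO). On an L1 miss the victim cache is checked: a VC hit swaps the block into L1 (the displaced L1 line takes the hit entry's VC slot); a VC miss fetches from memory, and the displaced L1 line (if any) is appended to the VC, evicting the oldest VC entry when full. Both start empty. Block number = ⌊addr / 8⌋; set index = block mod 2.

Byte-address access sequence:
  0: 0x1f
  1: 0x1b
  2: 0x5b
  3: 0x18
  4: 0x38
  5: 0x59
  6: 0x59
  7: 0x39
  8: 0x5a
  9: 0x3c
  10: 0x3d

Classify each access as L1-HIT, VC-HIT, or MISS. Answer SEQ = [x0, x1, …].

  [0] addr=0x1f blk=3 s=1: MISS | VC []
  [1] addr=0x1b blk=3 s=1: L1-HIT | VC []
  [2] addr=0x5b blk=11 s=1: MISS | VC [3]
  [3] addr=0x18 blk=3 s=1: VC-HIT | VC [11]
  [4] addr=0x38 blk=7 s=1: MISS | VC [11, 3]
  [5] addr=0x59 blk=11 s=1: VC-HIT | VC [7, 3]
  [6] addr=0x59 blk=11 s=1: L1-HIT | VC [7, 3]
  [7] addr=0x39 blk=7 s=1: VC-HIT | VC [11, 3]
  [8] addr=0x5a blk=11 s=1: VC-HIT | VC [7, 3]
  [9] addr=0x3c blk=7 s=1: VC-HIT | VC [11, 3]
  [10] addr=0x3d blk=7 s=1: L1-HIT | VC [11, 3]

SEQ = [MISS, L1-HIT, MISS, VC-HIT, MISS, VC-HIT, L1-HIT, VC-HIT, VC-HIT, VC-HIT, L1-HIT]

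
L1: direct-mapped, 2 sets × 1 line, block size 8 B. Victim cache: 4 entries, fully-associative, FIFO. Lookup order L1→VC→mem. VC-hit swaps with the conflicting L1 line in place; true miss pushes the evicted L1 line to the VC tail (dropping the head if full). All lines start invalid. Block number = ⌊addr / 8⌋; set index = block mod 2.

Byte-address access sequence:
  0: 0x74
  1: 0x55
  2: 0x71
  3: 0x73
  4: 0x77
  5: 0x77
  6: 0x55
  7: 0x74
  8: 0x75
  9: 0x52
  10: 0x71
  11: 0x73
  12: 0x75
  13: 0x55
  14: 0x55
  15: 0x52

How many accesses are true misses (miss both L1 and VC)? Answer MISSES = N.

  [0] addr=0x74 blk=14 s=0: MISS | VC []
  [1] addr=0x55 blk=10 s=0: MISS | VC [14]
  [2] addr=0x71 blk=14 s=0: VC-HIT | VC [10]
  [3] addr=0x73 blk=14 s=0: L1-HIT | VC [10]
  [4] addr=0x77 blk=14 s=0: L1-HIT | VC [10]
  [5] addr=0x77 blk=14 s=0: L1-HIT | VC [10]
  [6] addr=0x55 blk=10 s=0: VC-HIT | VC [14]
  [7] addr=0x74 blk=14 s=0: VC-HIT | VC [10]
  [8] addr=0x75 blk=14 s=0: L1-HIT | VC [10]
  [9] addr=0x52 blk=10 s=0: VC-HIT | VC [14]
  [10] addr=0x71 blk=14 s=0: VC-HIT | VC [10]
  [11] addr=0x73 blk=14 s=0: L1-HIT | VC [10]
  [12] addr=0x75 blk=14 s=0: L1-HIT | VC [10]
  [13] addr=0x55 blk=10 s=0: VC-HIT | VC [14]
  [14] addr=0x55 blk=10 s=0: L1-HIT | VC [14]
  [15] addr=0x52 blk=10 s=0: L1-HIT | VC [14]

MISSES = 2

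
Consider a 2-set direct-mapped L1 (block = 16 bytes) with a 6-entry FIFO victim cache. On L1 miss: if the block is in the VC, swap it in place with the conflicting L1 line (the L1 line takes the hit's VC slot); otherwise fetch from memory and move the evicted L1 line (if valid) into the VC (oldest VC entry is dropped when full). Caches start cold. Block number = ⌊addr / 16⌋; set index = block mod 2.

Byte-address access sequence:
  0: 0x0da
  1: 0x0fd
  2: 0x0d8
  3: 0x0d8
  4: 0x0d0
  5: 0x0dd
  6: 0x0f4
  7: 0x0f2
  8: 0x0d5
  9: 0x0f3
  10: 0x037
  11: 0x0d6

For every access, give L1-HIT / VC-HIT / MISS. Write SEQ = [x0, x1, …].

SEQ = [MISS, MISS, VC-HIT, L1-HIT, L1-HIT, L1-HIT, VC-HIT, L1-HIT, VC-HIT, VC-HIT, MISS, VC-HIT]

0: 0xda (blk 13, set 1) → MISS  vc=[]
1: 0xfd (blk 15, set 1) → MISS  vc=[13]
2: 0xd8 (blk 13, set 1) → VC-HIT  vc=[15]
3: 0xd8 (blk 13, set 1) → L1-HIT  vc=[15]
4: 0xd0 (blk 13, set 1) → L1-HIT  vc=[15]
5: 0xdd (blk 13, set 1) → L1-HIT  vc=[15]
6: 0xf4 (blk 15, set 1) → VC-HIT  vc=[13]
7: 0xf2 (blk 15, set 1) → L1-HIT  vc=[13]
8: 0xd5 (blk 13, set 1) → VC-HIT  vc=[15]
9: 0xf3 (blk 15, set 1) → VC-HIT  vc=[13]
10: 0x37 (blk 3, set 1) → MISS  vc=[13, 15]
11: 0xd6 (blk 13, set 1) → VC-HIT  vc=[3, 15]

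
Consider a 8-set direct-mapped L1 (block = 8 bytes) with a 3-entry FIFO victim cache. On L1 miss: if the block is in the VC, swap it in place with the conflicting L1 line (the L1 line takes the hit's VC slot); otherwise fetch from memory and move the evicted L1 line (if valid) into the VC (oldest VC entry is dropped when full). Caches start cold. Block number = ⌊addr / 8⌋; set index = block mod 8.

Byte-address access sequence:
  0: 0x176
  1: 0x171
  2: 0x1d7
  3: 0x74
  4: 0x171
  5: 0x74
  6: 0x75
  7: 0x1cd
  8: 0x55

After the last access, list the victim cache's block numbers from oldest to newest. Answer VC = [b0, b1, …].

VC = [46, 58]

#0 0x176→b46/s6 MISS; vc=[]
#1 0x171→b46/s6 L1-HIT; vc=[]
#2 0x1d7→b58/s2 MISS; vc=[]
#3 0x74→b14/s6 MISS; vc=[46]
#4 0x171→b46/s6 VC-HIT; vc=[14]
#5 0x74→b14/s6 VC-HIT; vc=[46]
#6 0x75→b14/s6 L1-HIT; vc=[46]
#7 0x1cd→b57/s1 MISS; vc=[46]
#8 0x55→b10/s2 MISS; vc=[46,58]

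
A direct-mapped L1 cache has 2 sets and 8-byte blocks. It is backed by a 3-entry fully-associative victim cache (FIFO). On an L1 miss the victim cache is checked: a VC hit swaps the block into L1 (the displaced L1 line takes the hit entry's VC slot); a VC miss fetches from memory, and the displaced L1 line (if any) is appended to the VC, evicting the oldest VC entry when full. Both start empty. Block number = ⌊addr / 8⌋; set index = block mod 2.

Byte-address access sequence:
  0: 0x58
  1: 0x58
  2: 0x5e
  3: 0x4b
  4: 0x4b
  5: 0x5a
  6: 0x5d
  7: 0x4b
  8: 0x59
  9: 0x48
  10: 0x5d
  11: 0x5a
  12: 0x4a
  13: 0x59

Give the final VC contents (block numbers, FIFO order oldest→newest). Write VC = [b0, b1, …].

VC = [9]

  [0] addr=0x58 blk=11 s=1: MISS | VC []
  [1] addr=0x58 blk=11 s=1: L1-HIT | VC []
  [2] addr=0x5e blk=11 s=1: L1-HIT | VC []
  [3] addr=0x4b blk=9 s=1: MISS | VC [11]
  [4] addr=0x4b blk=9 s=1: L1-HIT | VC [11]
  [5] addr=0x5a blk=11 s=1: VC-HIT | VC [9]
  [6] addr=0x5d blk=11 s=1: L1-HIT | VC [9]
  [7] addr=0x4b blk=9 s=1: VC-HIT | VC [11]
  [8] addr=0x59 blk=11 s=1: VC-HIT | VC [9]
  [9] addr=0x48 blk=9 s=1: VC-HIT | VC [11]
  [10] addr=0x5d blk=11 s=1: VC-HIT | VC [9]
  [11] addr=0x5a blk=11 s=1: L1-HIT | VC [9]
  [12] addr=0x4a blk=9 s=1: VC-HIT | VC [11]
  [13] addr=0x59 blk=11 s=1: VC-HIT | VC [9]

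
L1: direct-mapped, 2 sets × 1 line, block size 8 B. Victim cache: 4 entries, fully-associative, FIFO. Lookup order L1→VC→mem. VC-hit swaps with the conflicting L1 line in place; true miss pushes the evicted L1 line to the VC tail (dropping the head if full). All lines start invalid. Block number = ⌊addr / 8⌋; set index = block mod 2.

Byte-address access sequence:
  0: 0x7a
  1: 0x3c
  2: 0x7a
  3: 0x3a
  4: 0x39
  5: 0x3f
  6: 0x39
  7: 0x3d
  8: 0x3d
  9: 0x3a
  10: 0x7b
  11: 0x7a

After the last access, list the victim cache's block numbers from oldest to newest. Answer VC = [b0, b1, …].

VC = [7]

#0 0x7a→b15/s1 MISS; vc=[]
#1 0x3c→b7/s1 MISS; vc=[15]
#2 0x7a→b15/s1 VC-HIT; vc=[7]
#3 0x3a→b7/s1 VC-HIT; vc=[15]
#4 0x39→b7/s1 L1-HIT; vc=[15]
#5 0x3f→b7/s1 L1-HIT; vc=[15]
#6 0x39→b7/s1 L1-HIT; vc=[15]
#7 0x3d→b7/s1 L1-HIT; vc=[15]
#8 0x3d→b7/s1 L1-HIT; vc=[15]
#9 0x3a→b7/s1 L1-HIT; vc=[15]
#10 0x7b→b15/s1 VC-HIT; vc=[7]
#11 0x7a→b15/s1 L1-HIT; vc=[7]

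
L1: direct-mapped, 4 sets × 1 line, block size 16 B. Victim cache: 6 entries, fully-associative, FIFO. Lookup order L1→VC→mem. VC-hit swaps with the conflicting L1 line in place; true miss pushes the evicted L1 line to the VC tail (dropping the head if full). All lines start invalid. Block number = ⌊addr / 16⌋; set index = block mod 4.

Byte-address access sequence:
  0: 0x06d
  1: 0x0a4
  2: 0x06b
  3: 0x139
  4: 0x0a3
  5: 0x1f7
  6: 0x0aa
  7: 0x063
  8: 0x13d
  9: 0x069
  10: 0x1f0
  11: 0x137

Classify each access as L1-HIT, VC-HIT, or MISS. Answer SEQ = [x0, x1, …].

SEQ = [MISS, MISS, VC-HIT, MISS, VC-HIT, MISS, L1-HIT, VC-HIT, VC-HIT, L1-HIT, VC-HIT, VC-HIT]

  [0] addr=0x6d blk=6 s=2: MISS | VC []
  [1] addr=0xa4 blk=10 s=2: MISS | VC [6]
  [2] addr=0x6b blk=6 s=2: VC-HIT | VC [10]
  [3] addr=0x139 blk=19 s=3: MISS | VC [10]
  [4] addr=0xa3 blk=10 s=2: VC-HIT | VC [6]
  [5] addr=0x1f7 blk=31 s=3: MISS | VC [6, 19]
  [6] addr=0xaa blk=10 s=2: L1-HIT | VC [6, 19]
  [7] addr=0x63 blk=6 s=2: VC-HIT | VC [10, 19]
  [8] addr=0x13d blk=19 s=3: VC-HIT | VC [10, 31]
  [9] addr=0x69 blk=6 s=2: L1-HIT | VC [10, 31]
  [10] addr=0x1f0 blk=31 s=3: VC-HIT | VC [10, 19]
  [11] addr=0x137 blk=19 s=3: VC-HIT | VC [10, 31]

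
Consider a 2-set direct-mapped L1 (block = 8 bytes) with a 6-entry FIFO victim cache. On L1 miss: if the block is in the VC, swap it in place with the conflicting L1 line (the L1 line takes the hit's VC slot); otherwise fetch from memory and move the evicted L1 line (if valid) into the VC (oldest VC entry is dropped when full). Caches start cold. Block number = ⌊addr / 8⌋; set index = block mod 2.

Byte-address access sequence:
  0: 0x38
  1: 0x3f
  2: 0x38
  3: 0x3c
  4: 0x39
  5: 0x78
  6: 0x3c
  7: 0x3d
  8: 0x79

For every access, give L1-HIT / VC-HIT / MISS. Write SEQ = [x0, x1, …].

SEQ = [MISS, L1-HIT, L1-HIT, L1-HIT, L1-HIT, MISS, VC-HIT, L1-HIT, VC-HIT]

0: 0x38 (blk 7, set 1) → MISS  vc=[]
1: 0x3f (blk 7, set 1) → L1-HIT  vc=[]
2: 0x38 (blk 7, set 1) → L1-HIT  vc=[]
3: 0x3c (blk 7, set 1) → L1-HIT  vc=[]
4: 0x39 (blk 7, set 1) → L1-HIT  vc=[]
5: 0x78 (blk 15, set 1) → MISS  vc=[7]
6: 0x3c (blk 7, set 1) → VC-HIT  vc=[15]
7: 0x3d (blk 7, set 1) → L1-HIT  vc=[15]
8: 0x79 (blk 15, set 1) → VC-HIT  vc=[7]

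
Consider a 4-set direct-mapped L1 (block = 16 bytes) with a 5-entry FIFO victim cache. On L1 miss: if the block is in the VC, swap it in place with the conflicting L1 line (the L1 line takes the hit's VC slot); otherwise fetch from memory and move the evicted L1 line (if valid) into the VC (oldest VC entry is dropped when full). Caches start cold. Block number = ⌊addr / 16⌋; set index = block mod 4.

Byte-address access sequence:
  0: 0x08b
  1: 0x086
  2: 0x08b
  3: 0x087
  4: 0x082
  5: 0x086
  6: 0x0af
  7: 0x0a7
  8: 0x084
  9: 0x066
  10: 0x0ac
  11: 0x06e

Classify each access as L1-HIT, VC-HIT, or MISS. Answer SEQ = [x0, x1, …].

SEQ = [MISS, L1-HIT, L1-HIT, L1-HIT, L1-HIT, L1-HIT, MISS, L1-HIT, L1-HIT, MISS, VC-HIT, VC-HIT]

0: 0x8b (blk 8, set 0) → MISS  vc=[]
1: 0x86 (blk 8, set 0) → L1-HIT  vc=[]
2: 0x8b (blk 8, set 0) → L1-HIT  vc=[]
3: 0x87 (blk 8, set 0) → L1-HIT  vc=[]
4: 0x82 (blk 8, set 0) → L1-HIT  vc=[]
5: 0x86 (blk 8, set 0) → L1-HIT  vc=[]
6: 0xaf (blk 10, set 2) → MISS  vc=[]
7: 0xa7 (blk 10, set 2) → L1-HIT  vc=[]
8: 0x84 (blk 8, set 0) → L1-HIT  vc=[]
9: 0x66 (blk 6, set 2) → MISS  vc=[10]
10: 0xac (blk 10, set 2) → VC-HIT  vc=[6]
11: 0x6e (blk 6, set 2) → VC-HIT  vc=[10]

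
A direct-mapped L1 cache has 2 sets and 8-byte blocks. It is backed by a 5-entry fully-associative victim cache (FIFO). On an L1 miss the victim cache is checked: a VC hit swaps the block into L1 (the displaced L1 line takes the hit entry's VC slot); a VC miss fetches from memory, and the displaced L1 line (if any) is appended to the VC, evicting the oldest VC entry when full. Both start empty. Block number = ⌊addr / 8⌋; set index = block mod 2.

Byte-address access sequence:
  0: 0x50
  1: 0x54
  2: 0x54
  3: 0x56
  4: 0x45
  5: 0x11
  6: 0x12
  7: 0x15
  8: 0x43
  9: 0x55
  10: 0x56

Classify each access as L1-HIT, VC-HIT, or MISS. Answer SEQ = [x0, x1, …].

SEQ = [MISS, L1-HIT, L1-HIT, L1-HIT, MISS, MISS, L1-HIT, L1-HIT, VC-HIT, VC-HIT, L1-HIT]

  [0] addr=0x50 blk=10 s=0: MISS | VC []
  [1] addr=0x54 blk=10 s=0: L1-HIT | VC []
  [2] addr=0x54 blk=10 s=0: L1-HIT | VC []
  [3] addr=0x56 blk=10 s=0: L1-HIT | VC []
  [4] addr=0x45 blk=8 s=0: MISS | VC [10]
  [5] addr=0x11 blk=2 s=0: MISS | VC [10, 8]
  [6] addr=0x12 blk=2 s=0: L1-HIT | VC [10, 8]
  [7] addr=0x15 blk=2 s=0: L1-HIT | VC [10, 8]
  [8] addr=0x43 blk=8 s=0: VC-HIT | VC [10, 2]
  [9] addr=0x55 blk=10 s=0: VC-HIT | VC [8, 2]
  [10] addr=0x56 blk=10 s=0: L1-HIT | VC [8, 2]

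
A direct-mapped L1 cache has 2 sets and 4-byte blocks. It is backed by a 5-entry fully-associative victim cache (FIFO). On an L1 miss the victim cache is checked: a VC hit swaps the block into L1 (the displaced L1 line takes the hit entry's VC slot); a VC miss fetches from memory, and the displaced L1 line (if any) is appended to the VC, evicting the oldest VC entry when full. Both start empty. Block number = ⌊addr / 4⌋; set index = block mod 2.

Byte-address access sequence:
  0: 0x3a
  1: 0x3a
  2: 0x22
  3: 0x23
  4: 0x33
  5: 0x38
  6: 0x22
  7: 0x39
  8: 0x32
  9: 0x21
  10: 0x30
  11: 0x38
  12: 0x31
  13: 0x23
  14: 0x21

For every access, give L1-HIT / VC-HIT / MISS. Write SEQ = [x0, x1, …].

#0 0x3a→b14/s0 MISS; vc=[]
#1 0x3a→b14/s0 L1-HIT; vc=[]
#2 0x22→b8/s0 MISS; vc=[14]
#3 0x23→b8/s0 L1-HIT; vc=[14]
#4 0x33→b12/s0 MISS; vc=[14,8]
#5 0x38→b14/s0 VC-HIT; vc=[12,8]
#6 0x22→b8/s0 VC-HIT; vc=[12,14]
#7 0x39→b14/s0 VC-HIT; vc=[12,8]
#8 0x32→b12/s0 VC-HIT; vc=[14,8]
#9 0x21→b8/s0 VC-HIT; vc=[14,12]
#10 0x30→b12/s0 VC-HIT; vc=[14,8]
#11 0x38→b14/s0 VC-HIT; vc=[12,8]
#12 0x31→b12/s0 VC-HIT; vc=[14,8]
#13 0x23→b8/s0 VC-HIT; vc=[14,12]
#14 0x21→b8/s0 L1-HIT; vc=[14,12]

SEQ = [MISS, L1-HIT, MISS, L1-HIT, MISS, VC-HIT, VC-HIT, VC-HIT, VC-HIT, VC-HIT, VC-HIT, VC-HIT, VC-HIT, VC-HIT, L1-HIT]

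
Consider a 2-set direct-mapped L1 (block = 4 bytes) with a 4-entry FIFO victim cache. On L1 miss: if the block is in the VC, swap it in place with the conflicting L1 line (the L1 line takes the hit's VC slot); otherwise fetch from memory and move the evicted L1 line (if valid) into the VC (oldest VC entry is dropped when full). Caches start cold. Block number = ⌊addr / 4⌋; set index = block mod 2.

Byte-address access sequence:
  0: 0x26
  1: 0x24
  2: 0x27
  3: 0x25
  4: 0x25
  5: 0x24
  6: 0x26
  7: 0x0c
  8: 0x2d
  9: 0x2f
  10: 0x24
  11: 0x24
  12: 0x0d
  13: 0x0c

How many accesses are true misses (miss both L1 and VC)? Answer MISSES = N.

#0 0x26→b9/s1 MISS; vc=[]
#1 0x24→b9/s1 L1-HIT; vc=[]
#2 0x27→b9/s1 L1-HIT; vc=[]
#3 0x25→b9/s1 L1-HIT; vc=[]
#4 0x25→b9/s1 L1-HIT; vc=[]
#5 0x24→b9/s1 L1-HIT; vc=[]
#6 0x26→b9/s1 L1-HIT; vc=[]
#7 0xc→b3/s1 MISS; vc=[9]
#8 0x2d→b11/s1 MISS; vc=[9,3]
#9 0x2f→b11/s1 L1-HIT; vc=[9,3]
#10 0x24→b9/s1 VC-HIT; vc=[11,3]
#11 0x24→b9/s1 L1-HIT; vc=[11,3]
#12 0xd→b3/s1 VC-HIT; vc=[11,9]
#13 0xc→b3/s1 L1-HIT; vc=[11,9]

MISSES = 3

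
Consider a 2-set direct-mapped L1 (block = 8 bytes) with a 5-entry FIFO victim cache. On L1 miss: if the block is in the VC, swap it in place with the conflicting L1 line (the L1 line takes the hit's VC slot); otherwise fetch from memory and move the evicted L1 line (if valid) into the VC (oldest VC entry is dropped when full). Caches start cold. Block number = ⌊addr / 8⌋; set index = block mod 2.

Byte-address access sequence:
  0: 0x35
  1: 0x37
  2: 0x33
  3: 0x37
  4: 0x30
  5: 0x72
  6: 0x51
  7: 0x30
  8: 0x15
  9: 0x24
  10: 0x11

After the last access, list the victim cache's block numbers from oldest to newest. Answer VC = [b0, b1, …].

VC = [10, 14, 6, 4]

  [0] addr=0x35 blk=6 s=0: MISS | VC []
  [1] addr=0x37 blk=6 s=0: L1-HIT | VC []
  [2] addr=0x33 blk=6 s=0: L1-HIT | VC []
  [3] addr=0x37 blk=6 s=0: L1-HIT | VC []
  [4] addr=0x30 blk=6 s=0: L1-HIT | VC []
  [5] addr=0x72 blk=14 s=0: MISS | VC [6]
  [6] addr=0x51 blk=10 s=0: MISS | VC [6, 14]
  [7] addr=0x30 blk=6 s=0: VC-HIT | VC [10, 14]
  [8] addr=0x15 blk=2 s=0: MISS | VC [10, 14, 6]
  [9] addr=0x24 blk=4 s=0: MISS | VC [10, 14, 6, 2]
  [10] addr=0x11 blk=2 s=0: VC-HIT | VC [10, 14, 6, 4]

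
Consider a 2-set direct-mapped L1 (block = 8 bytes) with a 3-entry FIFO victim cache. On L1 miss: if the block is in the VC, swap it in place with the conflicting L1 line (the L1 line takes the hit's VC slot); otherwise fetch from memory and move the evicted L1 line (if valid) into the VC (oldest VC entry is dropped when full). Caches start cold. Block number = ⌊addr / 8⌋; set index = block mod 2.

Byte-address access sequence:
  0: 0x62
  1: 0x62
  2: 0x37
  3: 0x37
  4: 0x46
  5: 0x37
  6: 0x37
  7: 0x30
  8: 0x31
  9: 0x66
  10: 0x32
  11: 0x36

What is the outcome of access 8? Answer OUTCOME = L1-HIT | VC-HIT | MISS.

  [0] addr=0x62 blk=12 s=0: MISS | VC []
  [1] addr=0x62 blk=12 s=0: L1-HIT | VC []
  [2] addr=0x37 blk=6 s=0: MISS | VC [12]
  [3] addr=0x37 blk=6 s=0: L1-HIT | VC [12]
  [4] addr=0x46 blk=8 s=0: MISS | VC [12, 6]
  [5] addr=0x37 blk=6 s=0: VC-HIT | VC [12, 8]
  [6] addr=0x37 blk=6 s=0: L1-HIT | VC [12, 8]
  [7] addr=0x30 blk=6 s=0: L1-HIT | VC [12, 8]
  [8] addr=0x31 blk=6 s=0: L1-HIT | VC [12, 8]
  [9] addr=0x66 blk=12 s=0: VC-HIT | VC [6, 8]
  [10] addr=0x32 blk=6 s=0: VC-HIT | VC [12, 8]
  [11] addr=0x36 blk=6 s=0: L1-HIT | VC [12, 8]

OUTCOME = L1-HIT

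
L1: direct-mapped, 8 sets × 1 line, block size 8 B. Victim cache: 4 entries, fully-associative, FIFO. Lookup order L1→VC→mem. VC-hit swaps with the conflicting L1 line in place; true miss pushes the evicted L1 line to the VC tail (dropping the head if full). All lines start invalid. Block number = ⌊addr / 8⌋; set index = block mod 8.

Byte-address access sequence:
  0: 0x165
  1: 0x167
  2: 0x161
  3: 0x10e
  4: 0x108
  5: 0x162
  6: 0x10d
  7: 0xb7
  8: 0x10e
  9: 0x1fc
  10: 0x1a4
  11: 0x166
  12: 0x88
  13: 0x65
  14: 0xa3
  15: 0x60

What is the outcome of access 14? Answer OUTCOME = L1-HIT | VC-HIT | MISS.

OUTCOME = MISS

#0 0x165→b44/s4 MISS; vc=[]
#1 0x167→b44/s4 L1-HIT; vc=[]
#2 0x161→b44/s4 L1-HIT; vc=[]
#3 0x10e→b33/s1 MISS; vc=[]
#4 0x108→b33/s1 L1-HIT; vc=[]
#5 0x162→b44/s4 L1-HIT; vc=[]
#6 0x10d→b33/s1 L1-HIT; vc=[]
#7 0xb7→b22/s6 MISS; vc=[]
#8 0x10e→b33/s1 L1-HIT; vc=[]
#9 0x1fc→b63/s7 MISS; vc=[]
#10 0x1a4→b52/s4 MISS; vc=[44]
#11 0x166→b44/s4 VC-HIT; vc=[52]
#12 0x88→b17/s1 MISS; vc=[52,33]
#13 0x65→b12/s4 MISS; vc=[52,33,44]
#14 0xa3→b20/s4 MISS; vc=[52,33,44,12]
#15 0x60→b12/s4 VC-HIT; vc=[52,33,44,20]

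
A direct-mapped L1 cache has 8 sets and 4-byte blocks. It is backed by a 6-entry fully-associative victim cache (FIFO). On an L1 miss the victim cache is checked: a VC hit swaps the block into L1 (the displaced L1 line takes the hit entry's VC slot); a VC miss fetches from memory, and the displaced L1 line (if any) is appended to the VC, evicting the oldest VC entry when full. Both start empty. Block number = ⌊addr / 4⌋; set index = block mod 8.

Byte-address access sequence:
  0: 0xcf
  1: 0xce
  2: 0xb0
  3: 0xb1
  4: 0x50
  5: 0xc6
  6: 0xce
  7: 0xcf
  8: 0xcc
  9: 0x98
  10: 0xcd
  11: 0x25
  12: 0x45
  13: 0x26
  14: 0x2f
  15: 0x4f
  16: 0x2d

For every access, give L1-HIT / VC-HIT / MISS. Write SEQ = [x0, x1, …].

#0 0xcf→b51/s3 MISS; vc=[]
#1 0xce→b51/s3 L1-HIT; vc=[]
#2 0xb0→b44/s4 MISS; vc=[]
#3 0xb1→b44/s4 L1-HIT; vc=[]
#4 0x50→b20/s4 MISS; vc=[44]
#5 0xc6→b49/s1 MISS; vc=[44]
#6 0xce→b51/s3 L1-HIT; vc=[44]
#7 0xcf→b51/s3 L1-HIT; vc=[44]
#8 0xcc→b51/s3 L1-HIT; vc=[44]
#9 0x98→b38/s6 MISS; vc=[44]
#10 0xcd→b51/s3 L1-HIT; vc=[44]
#11 0x25→b9/s1 MISS; vc=[44,49]
#12 0x45→b17/s1 MISS; vc=[44,49,9]
#13 0x26→b9/s1 VC-HIT; vc=[44,49,17]
#14 0x2f→b11/s3 MISS; vc=[44,49,17,51]
#15 0x4f→b19/s3 MISS; vc=[44,49,17,51,11]
#16 0x2d→b11/s3 VC-HIT; vc=[44,49,17,51,19]

SEQ = [MISS, L1-HIT, MISS, L1-HIT, MISS, MISS, L1-HIT, L1-HIT, L1-HIT, MISS, L1-HIT, MISS, MISS, VC-HIT, MISS, MISS, VC-HIT]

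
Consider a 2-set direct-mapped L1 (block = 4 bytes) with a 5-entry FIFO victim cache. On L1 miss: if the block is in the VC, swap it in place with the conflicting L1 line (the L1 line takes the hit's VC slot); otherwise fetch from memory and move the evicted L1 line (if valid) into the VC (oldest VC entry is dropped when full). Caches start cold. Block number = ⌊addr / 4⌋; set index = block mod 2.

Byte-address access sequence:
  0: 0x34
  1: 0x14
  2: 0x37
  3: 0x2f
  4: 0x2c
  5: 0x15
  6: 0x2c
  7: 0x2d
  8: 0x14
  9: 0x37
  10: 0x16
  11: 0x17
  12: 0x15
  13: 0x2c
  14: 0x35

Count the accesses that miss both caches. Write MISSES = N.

MISSES = 3

0: 0x34 (blk 13, set 1) → MISS  vc=[]
1: 0x14 (blk 5, set 1) → MISS  vc=[13]
2: 0x37 (blk 13, set 1) → VC-HIT  vc=[5]
3: 0x2f (blk 11, set 1) → MISS  vc=[5, 13]
4: 0x2c (blk 11, set 1) → L1-HIT  vc=[5, 13]
5: 0x15 (blk 5, set 1) → VC-HIT  vc=[11, 13]
6: 0x2c (blk 11, set 1) → VC-HIT  vc=[5, 13]
7: 0x2d (blk 11, set 1) → L1-HIT  vc=[5, 13]
8: 0x14 (blk 5, set 1) → VC-HIT  vc=[11, 13]
9: 0x37 (blk 13, set 1) → VC-HIT  vc=[11, 5]
10: 0x16 (blk 5, set 1) → VC-HIT  vc=[11, 13]
11: 0x17 (blk 5, set 1) → L1-HIT  vc=[11, 13]
12: 0x15 (blk 5, set 1) → L1-HIT  vc=[11, 13]
13: 0x2c (blk 11, set 1) → VC-HIT  vc=[5, 13]
14: 0x35 (blk 13, set 1) → VC-HIT  vc=[5, 11]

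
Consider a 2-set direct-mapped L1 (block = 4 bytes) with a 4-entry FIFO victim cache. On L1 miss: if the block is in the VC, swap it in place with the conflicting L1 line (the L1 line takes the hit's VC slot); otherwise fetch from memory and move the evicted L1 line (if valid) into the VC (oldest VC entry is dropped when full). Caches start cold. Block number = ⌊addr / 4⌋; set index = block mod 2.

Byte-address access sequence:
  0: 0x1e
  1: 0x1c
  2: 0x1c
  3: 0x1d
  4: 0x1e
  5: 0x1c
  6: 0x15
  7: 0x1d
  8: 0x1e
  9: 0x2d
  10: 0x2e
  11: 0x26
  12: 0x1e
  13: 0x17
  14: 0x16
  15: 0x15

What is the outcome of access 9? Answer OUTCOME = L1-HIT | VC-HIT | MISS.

#0 0x1e→b7/s1 MISS; vc=[]
#1 0x1c→b7/s1 L1-HIT; vc=[]
#2 0x1c→b7/s1 L1-HIT; vc=[]
#3 0x1d→b7/s1 L1-HIT; vc=[]
#4 0x1e→b7/s1 L1-HIT; vc=[]
#5 0x1c→b7/s1 L1-HIT; vc=[]
#6 0x15→b5/s1 MISS; vc=[7]
#7 0x1d→b7/s1 VC-HIT; vc=[5]
#8 0x1e→b7/s1 L1-HIT; vc=[5]
#9 0x2d→b11/s1 MISS; vc=[5,7]
#10 0x2e→b11/s1 L1-HIT; vc=[5,7]
#11 0x26→b9/s1 MISS; vc=[5,7,11]
#12 0x1e→b7/s1 VC-HIT; vc=[5,9,11]
#13 0x17→b5/s1 VC-HIT; vc=[7,9,11]
#14 0x16→b5/s1 L1-HIT; vc=[7,9,11]
#15 0x15→b5/s1 L1-HIT; vc=[7,9,11]

OUTCOME = MISS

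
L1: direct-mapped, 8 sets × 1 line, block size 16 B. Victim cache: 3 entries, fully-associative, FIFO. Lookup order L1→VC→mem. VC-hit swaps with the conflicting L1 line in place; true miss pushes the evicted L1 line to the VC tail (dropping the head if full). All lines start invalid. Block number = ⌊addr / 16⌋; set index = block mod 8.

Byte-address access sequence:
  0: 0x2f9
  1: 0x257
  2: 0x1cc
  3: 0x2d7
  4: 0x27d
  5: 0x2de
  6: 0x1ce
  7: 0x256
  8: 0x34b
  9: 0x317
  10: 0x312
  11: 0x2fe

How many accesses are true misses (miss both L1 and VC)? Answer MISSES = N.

MISSES = 7

  [0] addr=0x2f9 blk=47 s=7: MISS | VC []
  [1] addr=0x257 blk=37 s=5: MISS | VC []
  [2] addr=0x1cc blk=28 s=4: MISS | VC []
  [3] addr=0x2d7 blk=45 s=5: MISS | VC [37]
  [4] addr=0x27d blk=39 s=7: MISS | VC [37, 47]
  [5] addr=0x2de blk=45 s=5: L1-HIT | VC [37, 47]
  [6] addr=0x1ce blk=28 s=4: L1-HIT | VC [37, 47]
  [7] addr=0x256 blk=37 s=5: VC-HIT | VC [45, 47]
  [8] addr=0x34b blk=52 s=4: MISS | VC [45, 47, 28]
  [9] addr=0x317 blk=49 s=1: MISS | VC [45, 47, 28]
  [10] addr=0x312 blk=49 s=1: L1-HIT | VC [45, 47, 28]
  [11] addr=0x2fe blk=47 s=7: VC-HIT | VC [45, 39, 28]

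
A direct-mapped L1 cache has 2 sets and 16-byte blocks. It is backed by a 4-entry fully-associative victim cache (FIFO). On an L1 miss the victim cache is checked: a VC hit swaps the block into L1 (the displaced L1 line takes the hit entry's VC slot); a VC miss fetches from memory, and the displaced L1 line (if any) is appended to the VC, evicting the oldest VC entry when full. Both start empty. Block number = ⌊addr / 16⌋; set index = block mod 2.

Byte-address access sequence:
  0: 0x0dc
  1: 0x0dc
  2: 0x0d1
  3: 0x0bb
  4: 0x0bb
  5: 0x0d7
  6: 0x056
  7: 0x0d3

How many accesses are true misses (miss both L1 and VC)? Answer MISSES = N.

  [0] addr=0xdc blk=13 s=1: MISS | VC []
  [1] addr=0xdc blk=13 s=1: L1-HIT | VC []
  [2] addr=0xd1 blk=13 s=1: L1-HIT | VC []
  [3] addr=0xbb blk=11 s=1: MISS | VC [13]
  [4] addr=0xbb blk=11 s=1: L1-HIT | VC [13]
  [5] addr=0xd7 blk=13 s=1: VC-HIT | VC [11]
  [6] addr=0x56 blk=5 s=1: MISS | VC [11, 13]
  [7] addr=0xd3 blk=13 s=1: VC-HIT | VC [11, 5]

MISSES = 3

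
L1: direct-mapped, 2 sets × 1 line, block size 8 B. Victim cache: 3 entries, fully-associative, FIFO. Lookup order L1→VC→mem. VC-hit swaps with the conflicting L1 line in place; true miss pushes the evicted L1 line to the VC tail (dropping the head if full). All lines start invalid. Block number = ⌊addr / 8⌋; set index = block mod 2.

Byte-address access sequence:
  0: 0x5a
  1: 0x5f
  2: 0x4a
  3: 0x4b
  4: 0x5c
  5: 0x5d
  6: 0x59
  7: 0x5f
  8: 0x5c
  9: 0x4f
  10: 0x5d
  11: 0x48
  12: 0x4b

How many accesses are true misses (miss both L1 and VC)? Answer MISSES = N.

  [0] addr=0x5a blk=11 s=1: MISS | VC []
  [1] addr=0x5f blk=11 s=1: L1-HIT | VC []
  [2] addr=0x4a blk=9 s=1: MISS | VC [11]
  [3] addr=0x4b blk=9 s=1: L1-HIT | VC [11]
  [4] addr=0x5c blk=11 s=1: VC-HIT | VC [9]
  [5] addr=0x5d blk=11 s=1: L1-HIT | VC [9]
  [6] addr=0x59 blk=11 s=1: L1-HIT | VC [9]
  [7] addr=0x5f blk=11 s=1: L1-HIT | VC [9]
  [8] addr=0x5c blk=11 s=1: L1-HIT | VC [9]
  [9] addr=0x4f blk=9 s=1: VC-HIT | VC [11]
  [10] addr=0x5d blk=11 s=1: VC-HIT | VC [9]
  [11] addr=0x48 blk=9 s=1: VC-HIT | VC [11]
  [12] addr=0x4b blk=9 s=1: L1-HIT | VC [11]

MISSES = 2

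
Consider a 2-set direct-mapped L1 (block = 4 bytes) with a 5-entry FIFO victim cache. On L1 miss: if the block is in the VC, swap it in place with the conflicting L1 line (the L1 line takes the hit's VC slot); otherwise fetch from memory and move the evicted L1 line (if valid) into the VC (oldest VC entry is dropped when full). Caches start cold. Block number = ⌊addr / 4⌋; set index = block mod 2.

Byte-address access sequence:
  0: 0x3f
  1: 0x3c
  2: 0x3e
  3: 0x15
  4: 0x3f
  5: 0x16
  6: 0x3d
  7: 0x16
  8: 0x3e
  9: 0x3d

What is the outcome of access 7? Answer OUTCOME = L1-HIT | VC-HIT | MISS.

0: 0x3f (blk 15, set 1) → MISS  vc=[]
1: 0x3c (blk 15, set 1) → L1-HIT  vc=[]
2: 0x3e (blk 15, set 1) → L1-HIT  vc=[]
3: 0x15 (blk 5, set 1) → MISS  vc=[15]
4: 0x3f (blk 15, set 1) → VC-HIT  vc=[5]
5: 0x16 (blk 5, set 1) → VC-HIT  vc=[15]
6: 0x3d (blk 15, set 1) → VC-HIT  vc=[5]
7: 0x16 (blk 5, set 1) → VC-HIT  vc=[15]
8: 0x3e (blk 15, set 1) → VC-HIT  vc=[5]
9: 0x3d (blk 15, set 1) → L1-HIT  vc=[5]

OUTCOME = VC-HIT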